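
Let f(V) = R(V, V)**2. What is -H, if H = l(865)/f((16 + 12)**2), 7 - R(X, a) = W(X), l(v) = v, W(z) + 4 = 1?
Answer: -173/20 ≈ -8.6500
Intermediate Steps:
W(z) = -3 (W(z) = -4 + 1 = -3)
R(X, a) = 10 (R(X, a) = 7 - 1*(-3) = 7 + 3 = 10)
f(V) = 100 (f(V) = 10**2 = 100)
H = 173/20 (H = 865/100 = 865*(1/100) = 173/20 ≈ 8.6500)
-H = -1*173/20 = -173/20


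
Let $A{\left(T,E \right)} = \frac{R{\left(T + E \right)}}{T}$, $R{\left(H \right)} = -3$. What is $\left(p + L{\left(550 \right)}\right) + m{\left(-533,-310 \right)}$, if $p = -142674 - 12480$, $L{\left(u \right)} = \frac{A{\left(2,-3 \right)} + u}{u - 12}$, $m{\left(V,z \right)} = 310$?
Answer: $- \frac{166611047}{1076} \approx -1.5484 \cdot 10^{5}$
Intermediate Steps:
$A{\left(T,E \right)} = - \frac{3}{T}$
$L{\left(u \right)} = \frac{- \frac{3}{2} + u}{-12 + u}$ ($L{\left(u \right)} = \frac{- \frac{3}{2} + u}{u - 12} = \frac{\left(-3\right) \frac{1}{2} + u}{-12 + u} = \frac{- \frac{3}{2} + u}{-12 + u}$)
$p = -155154$ ($p = -142674 - 12480 = -155154$)
$\left(p + L{\left(550 \right)}\right) + m{\left(-533,-310 \right)} = \left(-155154 + \frac{- \frac{3}{2} + 550}{-12 + 550}\right) + 310 = \left(-155154 + \frac{1}{538} \cdot \frac{1097}{2}\right) + 310 = \left(-155154 + \frac{1097}{1076}\right) + 310 = - \frac{166944607}{1076} + 310 = - \frac{166611047}{1076}$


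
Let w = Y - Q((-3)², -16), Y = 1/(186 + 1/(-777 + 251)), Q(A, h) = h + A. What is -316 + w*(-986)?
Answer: -41570098/5755 ≈ -7223.3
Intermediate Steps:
Q(A, h) = A + h
Y = 526/97835 (Y = 1/(186 + 1/(-526)) = 1/(186 - 1/526) = 1/(97835/526) = 526/97835 ≈ 0.0053764)
w = 685371/97835 (w = 526/97835 - ((-3)² - 16) = 526/97835 - (9 - 16) = 526/97835 - 1*(-7) = 526/97835 + 7 = 685371/97835 ≈ 7.0054)
-316 + w*(-986) = -316 + (685371/97835)*(-986) = -316 - 39751518/5755 = -41570098/5755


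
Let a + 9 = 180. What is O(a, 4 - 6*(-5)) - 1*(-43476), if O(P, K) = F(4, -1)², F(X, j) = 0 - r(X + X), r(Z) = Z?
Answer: 43540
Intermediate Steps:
a = 171 (a = -9 + 180 = 171)
F(X, j) = -2*X (F(X, j) = 0 - (X + X) = 0 - 2*X = -2*X)
O(P, K) = 64 (O(P, K) = (-2*4)² = (-8)² = 64)
O(a, 4 - 6*(-5)) - 1*(-43476) = 64 - 1*(-43476) = 64 + 43476 = 43540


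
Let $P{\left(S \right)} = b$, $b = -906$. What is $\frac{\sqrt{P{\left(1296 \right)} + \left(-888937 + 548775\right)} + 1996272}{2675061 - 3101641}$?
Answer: $- \frac{499068}{106645} - \frac{i \sqrt{85267}}{213290} \approx -4.6797 - 0.0013691 i$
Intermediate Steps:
$P{\left(S \right)} = -906$
$\frac{\sqrt{P{\left(1296 \right)} + \left(-888937 + 548775\right)} + 1996272}{2675061 - 3101641} = \frac{\sqrt{-906 + \left(-888937 + 548775\right)} + 1996272}{2675061 - 3101641} = \frac{\sqrt{-906 - 340162} + 1996272}{-426580} = \left(\sqrt{-341068} + 1996272\right) \left(- \frac{1}{426580}\right) = \left(2 i \sqrt{85267} + 1996272\right) \left(- \frac{1}{426580}\right) = \left(1996272 + 2 i \sqrt{85267}\right) \left(- \frac{1}{426580}\right) = - \frac{499068}{106645} - \frac{i \sqrt{85267}}{213290}$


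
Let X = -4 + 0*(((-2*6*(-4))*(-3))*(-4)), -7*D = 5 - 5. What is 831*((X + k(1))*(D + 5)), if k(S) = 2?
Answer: -8310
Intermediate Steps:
D = 0 (D = -(5 - 5)/7 = -1/7*0 = 0)
X = -4 (X = -4 + 0*((-12*(-4)*(-3))*(-4)) = -4 + 0*((48*(-3))*(-4)) = -4 + 0*(-144*(-4)) = -4 + 0*576 = -4 + 0 = -4)
831*((X + k(1))*(D + 5)) = 831*((-4 + 2)*(0 + 5)) = 831*(-2*5) = 831*(-10) = -8310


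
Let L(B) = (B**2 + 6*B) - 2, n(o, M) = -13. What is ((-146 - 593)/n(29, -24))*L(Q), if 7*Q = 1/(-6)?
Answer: -2792681/22932 ≈ -121.78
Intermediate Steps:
Q = -1/42 (Q = (1/7)/(-6) = (1/7)*(-1/6) = -1/42 ≈ -0.023810)
L(B) = -2 + B**2 + 6*B
((-146 - 593)/n(29, -24))*L(Q) = ((-146 - 593)/(-13))*(-2 + (-1/42)**2 + 6*(-1/42)) = (-739*(-1/13))*(-2 + 1/1764 - 1/7) = (739/13)*(-3779/1764) = -2792681/22932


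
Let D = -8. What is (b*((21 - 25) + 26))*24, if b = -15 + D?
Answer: -12144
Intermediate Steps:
b = -23 (b = -15 - 8 = -23)
(b*((21 - 25) + 26))*24 = -23*((21 - 25) + 26)*24 = -23*(-4 + 26)*24 = -23*22*24 = -506*24 = -12144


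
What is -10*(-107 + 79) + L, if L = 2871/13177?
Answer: 3692431/13177 ≈ 280.22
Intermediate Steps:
L = 2871/13177 (L = 2871*(1/13177) = 2871/13177 ≈ 0.21788)
-10*(-107 + 79) + L = -10*(-107 + 79) + 2871/13177 = -10*(-28) + 2871/13177 = 280 + 2871/13177 = 3692431/13177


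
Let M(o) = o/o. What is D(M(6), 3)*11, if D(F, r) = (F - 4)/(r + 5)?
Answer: -33/8 ≈ -4.1250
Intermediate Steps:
M(o) = 1
D(F, r) = (-4 + F)/(5 + r)
D(M(6), 3)*11 = ((-4 + 1)/(5 + 3))*11 = (-3/8)*11 = ((⅛)*(-3))*11 = -3/8*11 = -33/8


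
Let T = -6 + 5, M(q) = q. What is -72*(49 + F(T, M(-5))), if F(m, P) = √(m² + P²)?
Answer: -3528 - 72*√26 ≈ -3895.1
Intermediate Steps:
T = -1
F(m, P) = √(P² + m²)
-72*(49 + F(T, M(-5))) = -72*(49 + √((-5)² + (-1)²)) = -72*(49 + √(25 + 1)) = -72*(49 + √26) = -3528 - 72*√26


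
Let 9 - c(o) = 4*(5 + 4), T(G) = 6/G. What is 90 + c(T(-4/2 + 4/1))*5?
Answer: -45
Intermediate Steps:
c(o) = -27 (c(o) = 9 - 4*(5 + 4) = 9 - 4*9 = 9 - 1*36 = 9 - 36 = -27)
90 + c(T(-4/2 + 4/1))*5 = 90 - 27*5 = 90 - 135 = -45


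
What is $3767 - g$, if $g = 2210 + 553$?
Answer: $1004$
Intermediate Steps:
$g = 2763$
$3767 - g = 3767 - 2763 = 1004$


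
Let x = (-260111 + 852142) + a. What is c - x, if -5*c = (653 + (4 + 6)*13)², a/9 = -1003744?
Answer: 41595236/5 ≈ 8.3190e+6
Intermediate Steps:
a = -9033696 (a = 9*(-1003744) = -9033696)
x = -8441665 (x = (-260111 + 852142) - 9033696 = 592031 - 9033696 = -8441665)
c = -613089/5 (c = -(653 + (4 + 6)*13)²/5 = -(653 + 10*13)²/5 = -(653 + 130)²/5 = -⅕*783² = -⅕*613089 = -613089/5 ≈ -1.2262e+5)
c - x = -613089/5 - 1*(-8441665) = -613089/5 + 8441665 = 41595236/5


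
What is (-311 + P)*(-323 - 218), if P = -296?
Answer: 328387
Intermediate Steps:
(-311 + P)*(-323 - 218) = (-311 - 296)*(-323 - 218) = -607*(-541) = 328387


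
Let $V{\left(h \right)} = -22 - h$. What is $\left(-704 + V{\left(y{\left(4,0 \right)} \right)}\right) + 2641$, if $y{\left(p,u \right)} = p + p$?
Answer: $1907$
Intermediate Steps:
$y{\left(p,u \right)} = 2 p$
$\left(-704 + V{\left(y{\left(4,0 \right)} \right)}\right) + 2641 = \left(-704 - \left(22 + 2 \cdot 4\right)\right) + 2641 = \left(-704 - 30\right) + 2641 = -734 + 2641 = 1907$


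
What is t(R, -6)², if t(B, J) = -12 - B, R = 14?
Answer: 676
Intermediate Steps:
t(R, -6)² = (-12 - 1*14)² = (-12 - 14)² = (-26)² = 676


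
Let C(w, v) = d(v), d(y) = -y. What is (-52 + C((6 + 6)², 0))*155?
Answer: -8060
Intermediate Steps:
C(w, v) = -v
(-52 + C((6 + 6)², 0))*155 = (-52 - 1*0)*155 = (-52 + 0)*155 = -52*155 = -8060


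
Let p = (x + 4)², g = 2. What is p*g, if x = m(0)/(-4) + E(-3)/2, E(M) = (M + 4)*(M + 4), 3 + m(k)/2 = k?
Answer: 72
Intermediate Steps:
m(k) = -6 + 2*k
E(M) = (4 + M)² (E(M) = (4 + M)*(4 + M) = (4 + M)²)
x = 2 (x = (-6 + 2*0)/(-4) + (4 - 3)²/2 = (-6 + 0)*(-¼) + 1²*(½) = -6*(-¼) + 1*(½) = 3/2 + ½ = 2)
p = 36 (p = (2 + 4)² = 6² = 36)
p*g = 36*2 = 72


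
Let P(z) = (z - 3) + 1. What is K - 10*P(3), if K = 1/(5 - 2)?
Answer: -29/3 ≈ -9.6667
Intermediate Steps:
P(z) = -2 + z (P(z) = (-3 + z) + 1 = -2 + z)
K = ⅓ (K = 1/3 = ⅓ ≈ 0.33333)
K - 10*P(3) = ⅓ - 10*(-2 + 3) = ⅓ - 10*1 = ⅓ - 10 = -29/3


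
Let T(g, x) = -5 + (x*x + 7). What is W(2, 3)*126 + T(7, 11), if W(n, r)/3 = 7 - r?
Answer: 1635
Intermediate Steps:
W(n, r) = 21 - 3*r (W(n, r) = 3*(7 - r) = 21 - 3*r)
T(g, x) = 2 + x² (T(g, x) = -5 + (x² + 7) = -5 + (7 + x²) = 2 + x²)
W(2, 3)*126 + T(7, 11) = (21 - 3*3)*126 + (2 + 11²) = (21 - 9)*126 + (2 + 121) = 12*126 + 123 = 1512 + 123 = 1635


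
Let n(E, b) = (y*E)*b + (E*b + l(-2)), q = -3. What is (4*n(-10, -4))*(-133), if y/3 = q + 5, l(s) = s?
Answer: -147896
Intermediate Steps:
y = 6 (y = 3*(-3 + 5) = 3*2 = 6)
n(E, b) = -2 + 7*E*b (n(E, b) = (6*E)*b + (E*b - 2) = 6*E*b + (-2 + E*b) = -2 + 7*E*b)
(4*n(-10, -4))*(-133) = (4*(-2 + 7*(-10)*(-4)))*(-133) = (4*(-2 + 280))*(-133) = (4*278)*(-133) = 1112*(-133) = -147896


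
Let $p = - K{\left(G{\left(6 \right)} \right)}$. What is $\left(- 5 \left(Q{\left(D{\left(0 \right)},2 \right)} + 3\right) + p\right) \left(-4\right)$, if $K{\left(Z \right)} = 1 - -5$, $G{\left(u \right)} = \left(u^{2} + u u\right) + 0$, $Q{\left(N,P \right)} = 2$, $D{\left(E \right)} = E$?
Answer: $124$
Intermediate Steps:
$G{\left(u \right)} = 2 u^{2}$ ($G{\left(u \right)} = \left(u^{2} + u^{2}\right) + 0 = 2 u^{2} + 0 = 2 u^{2}$)
$K{\left(Z \right)} = 6$ ($K{\left(Z \right)} = 1 + 5 = 6$)
$p = -6$ ($p = \left(-1\right) 6 = -6$)
$\left(- 5 \left(Q{\left(D{\left(0 \right)},2 \right)} + 3\right) + p\right) \left(-4\right) = \left(- 5 \left(2 + 3\right) - 6\right) \left(-4\right) = \left(\left(-5\right) 5 - 6\right) \left(-4\right) = \left(-25 - 6\right) \left(-4\right) = \left(-31\right) \left(-4\right) = 124$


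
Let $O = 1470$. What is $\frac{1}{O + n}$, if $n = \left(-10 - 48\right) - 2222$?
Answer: $- \frac{1}{810} \approx -0.0012346$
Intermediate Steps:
$n = -2280$ ($n = \left(-10 - 48\right) - 2222 = -58 - 2222 = -2280$)
$\frac{1}{O + n} = \frac{1}{1470 - 2280} = \frac{1}{-810} = - \frac{1}{810}$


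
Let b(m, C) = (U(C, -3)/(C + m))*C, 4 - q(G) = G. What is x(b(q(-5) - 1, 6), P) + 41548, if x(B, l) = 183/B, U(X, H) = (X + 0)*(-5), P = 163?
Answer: 1246013/30 ≈ 41534.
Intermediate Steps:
q(G) = 4 - G
U(X, H) = -5*X (U(X, H) = X*(-5) = -5*X)
b(m, C) = -5*C**2/(C + m) (b(m, C) = ((-5*C)/(C + m))*C = (-5*C/(C + m))*C = -5*C**2/(C + m))
x(b(q(-5) - 1, 6), P) + 41548 = 183/((-5*6**2/(6 + ((4 - 1*(-5)) - 1)))) + 41548 = 183/((-5*36/(6 + ((4 + 5) - 1)))) + 41548 = 183/((-5*36/(6 + (9 - 1)))) + 41548 = 183/((-5*36/(6 + 8))) + 41548 = 183/((-5*36/14)) + 41548 = 183/((-5*36*1/14)) + 41548 = 183/(-90/7) + 41548 = 183*(-7/90) + 41548 = -427/30 + 41548 = 1246013/30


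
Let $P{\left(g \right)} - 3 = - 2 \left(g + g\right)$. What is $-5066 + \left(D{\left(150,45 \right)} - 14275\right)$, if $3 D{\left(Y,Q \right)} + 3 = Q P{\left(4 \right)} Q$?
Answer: $-28117$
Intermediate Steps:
$P{\left(g \right)} = 3 - 4 g$ ($P{\left(g \right)} = 3 - 2 \left(g + g\right) = 3 - 2 \cdot 2 g = 3 - 4 g$)
$D{\left(Y,Q \right)} = -1 - \frac{13 Q^{2}}{3}$ ($D{\left(Y,Q \right)} = -1 + \frac{Q \left(3 - 16\right) Q}{3} = -1 + \frac{Q \left(-13\right) Q}{3} = -1 + \frac{- 13 Q Q}{3} = -1 + \frac{\left(-13\right) Q^{2}}{3} = -1 - \frac{13 Q^{2}}{3}$)
$-5066 + \left(D{\left(150,45 \right)} - 14275\right) = -5066 - \left(14276 + 8775\right) = -5066 - 23051 = -28117$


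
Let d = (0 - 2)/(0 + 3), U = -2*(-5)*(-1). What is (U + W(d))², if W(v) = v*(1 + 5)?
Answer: 196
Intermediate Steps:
U = -10 (U = 10*(-1) = -10)
d = -⅔ (d = -2/3 = -2*⅓ = -⅔ ≈ -0.66667)
W(v) = 6*v (W(v) = v*6 = 6*v)
(U + W(d))² = (-10 + 6*(-⅔))² = (-10 - 4)² = (-14)² = 196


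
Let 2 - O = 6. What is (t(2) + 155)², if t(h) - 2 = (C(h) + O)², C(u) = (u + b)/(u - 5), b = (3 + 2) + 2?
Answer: 42436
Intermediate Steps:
O = -4 (O = 2 - 1*6 = 2 - 6 = -4)
b = 7 (b = 5 + 2 = 7)
C(u) = (7 + u)/(-5 + u) (C(u) = (u + 7)/(u - 5) = (7 + u)/(-5 + u))
t(h) = 2 + (-4 + (7 + h)/(-5 + h))² (t(h) = 2 + ((7 + h)/(-5 + h) - 4)² = 2 + (-4 + (7 + h)/(-5 + h))²)
(t(2) + 155)² = ((2 + 9*(-9 + 2)²/(-5 + 2)²) + 155)² = ((2 + 9*(-7)²/(-3)²) + 155)² = ((2 + 9*49*(⅑)) + 155)² = ((2 + 49) + 155)² = (51 + 155)² = 206² = 42436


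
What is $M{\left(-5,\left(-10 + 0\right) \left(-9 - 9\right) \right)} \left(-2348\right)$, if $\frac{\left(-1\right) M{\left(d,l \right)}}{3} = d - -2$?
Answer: $-21132$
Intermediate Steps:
$M{\left(d,l \right)} = -6 - 3 d$ ($M{\left(d,l \right)} = - 3 \left(d - -2\right) = - 3 \left(d + 2\right) = - 3 \left(2 + d\right) = -6 - 3 d$)
$M{\left(-5,\left(-10 + 0\right) \left(-9 - 9\right) \right)} \left(-2348\right) = \left(-6 - -15\right) \left(-2348\right) = \left(-6 + 15\right) \left(-2348\right) = 9 \left(-2348\right) = -21132$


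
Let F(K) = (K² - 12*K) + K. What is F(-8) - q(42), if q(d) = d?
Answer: 110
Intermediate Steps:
F(K) = K² - 11*K
F(-8) - q(42) = -8*(-11 - 8) - 1*42 = -8*(-19) - 42 = 152 - 42 = 110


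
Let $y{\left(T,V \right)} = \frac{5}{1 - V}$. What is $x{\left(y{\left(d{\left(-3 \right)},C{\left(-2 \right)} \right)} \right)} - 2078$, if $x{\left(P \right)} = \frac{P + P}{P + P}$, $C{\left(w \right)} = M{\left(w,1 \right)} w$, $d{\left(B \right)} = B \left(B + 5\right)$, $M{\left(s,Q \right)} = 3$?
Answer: $-2077$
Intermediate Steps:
$d{\left(B \right)} = B \left(5 + B\right)$
$C{\left(w \right)} = 3 w$
$x{\left(P \right)} = 1$ ($x{\left(P \right)} = \frac{2 P}{2 P} = 2 P \frac{1}{2 P} = 1$)
$x{\left(y{\left(d{\left(-3 \right)},C{\left(-2 \right)} \right)} \right)} - 2078 = 1 - 2078 = -2077$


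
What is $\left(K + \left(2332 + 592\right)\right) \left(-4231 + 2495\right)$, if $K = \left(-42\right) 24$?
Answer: $-3326176$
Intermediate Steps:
$K = -1008$
$\left(K + \left(2332 + 592\right)\right) \left(-4231 + 2495\right) = \left(-1008 + \left(2332 + 592\right)\right) \left(-4231 + 2495\right) = \left(-1008 + 2924\right) \left(-1736\right) = 1916 \left(-1736\right) = -3326176$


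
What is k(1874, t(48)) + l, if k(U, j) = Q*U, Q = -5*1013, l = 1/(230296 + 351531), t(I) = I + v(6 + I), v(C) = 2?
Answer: -5522591336869/581827 ≈ -9.4918e+6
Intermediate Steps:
t(I) = 2 + I (t(I) = I + 2 = 2 + I)
l = 1/581827 ≈ 1.7187e-6
Q = -5065
k(U, j) = -5065*U
k(1874, t(48)) + l = -5065*1874 + 1/581827 = -9491810 + 1/581827 = -5522591336869/581827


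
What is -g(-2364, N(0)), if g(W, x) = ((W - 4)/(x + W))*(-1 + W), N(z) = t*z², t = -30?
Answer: 1400080/591 ≈ 2369.0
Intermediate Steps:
N(z) = -30*z²
g(W, x) = (-1 + W)*(-4 + W)/(W + x) (g(W, x) = ((-4 + W)/(W + x))*(-1 + W) = (-1 + W)*(-4 + W)/(W + x))
-g(-2364, N(0)) = -(4 + (-2364)² - 5*(-2364))/(-2364 - 30*0²) = -(4 + 5588496 + 11820)/(-2364 - 30*0) = -5600320/(-2364 + 0) = -5600320/(-2364) = -(-1)*5600320/2364 = -1*(-1400080/591) = 1400080/591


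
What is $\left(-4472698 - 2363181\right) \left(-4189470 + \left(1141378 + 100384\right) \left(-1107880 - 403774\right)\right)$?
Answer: $12831756191219106022$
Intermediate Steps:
$\left(-4472698 - 2363181\right) \left(-4189470 + \left(1141378 + 100384\right) \left(-1107880 - 403774\right)\right) = - 6835879 \left(-4189470 + 1241762 \left(-1511654\right)\right) = - 6835879 \left(-4189470 - 1877114494348\right) = \left(-6835879\right) \left(-1877118683818\right) = 12831756191219106022$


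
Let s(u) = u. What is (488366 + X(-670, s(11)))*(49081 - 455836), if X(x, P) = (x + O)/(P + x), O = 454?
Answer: -130907348684550/659 ≈ -1.9865e+11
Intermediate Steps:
X(x, P) = (454 + x)/(P + x) (X(x, P) = (x + 454)/(P + x) = (454 + x)/(P + x))
(488366 + X(-670, s(11)))*(49081 - 455836) = (488366 + (454 - 670)/(11 - 670))*(49081 - 455836) = (488366 - 216/(-659))*(-406755) = (488366 - 1/659*(-216))*(-406755) = (488366 + 216/659)*(-406755) = (321833410/659)*(-406755) = -130907348684550/659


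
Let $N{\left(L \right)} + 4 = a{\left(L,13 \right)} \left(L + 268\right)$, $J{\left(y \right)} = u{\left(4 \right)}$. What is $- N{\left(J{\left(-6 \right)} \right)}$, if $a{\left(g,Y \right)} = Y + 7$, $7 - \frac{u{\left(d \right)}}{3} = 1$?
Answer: $-5716$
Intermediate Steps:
$u{\left(d \right)} = 18$ ($u{\left(d \right)} = 21 - 3 = 18$)
$a{\left(g,Y \right)} = 7 + Y$
$J{\left(y \right)} = 18$
$N{\left(L \right)} = 5356 + 20 L$ ($N{\left(L \right)} = -4 + \left(7 + 13\right) \left(L + 268\right) = -4 + 20 \left(268 + L\right) = -4 + \left(5360 + 20 L\right) = 5356 + 20 L$)
$- N{\left(J{\left(-6 \right)} \right)} = - (5356 + 20 \cdot 18) = - (5356 + 360) = \left(-1\right) 5716 = -5716$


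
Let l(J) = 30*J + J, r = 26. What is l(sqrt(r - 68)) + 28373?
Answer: 28373 + 31*I*sqrt(42) ≈ 28373.0 + 200.9*I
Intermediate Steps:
l(J) = 31*J
l(sqrt(r - 68)) + 28373 = 31*sqrt(26 - 68) + 28373 = 31*sqrt(-42) + 28373 = 31*(I*sqrt(42)) + 28373 = 31*I*sqrt(42) + 28373 = 28373 + 31*I*sqrt(42)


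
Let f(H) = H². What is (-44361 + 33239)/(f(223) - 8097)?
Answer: -5561/20816 ≈ -0.26715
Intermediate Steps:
(-44361 + 33239)/(f(223) - 8097) = (-44361 + 33239)/(223² - 8097) = -11122/(49729 - 8097) = -11122/41632 = -11122*1/41632 = -5561/20816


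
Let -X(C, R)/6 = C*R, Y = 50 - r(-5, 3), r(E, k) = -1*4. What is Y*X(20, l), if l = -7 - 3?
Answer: 64800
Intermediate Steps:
r(E, k) = -4
l = -10
Y = 54 (Y = 50 - 1*(-4) = 50 + 4 = 54)
X(C, R) = -6*C*R
Y*X(20, l) = 54*(-6*20*(-10)) = 54*1200 = 64800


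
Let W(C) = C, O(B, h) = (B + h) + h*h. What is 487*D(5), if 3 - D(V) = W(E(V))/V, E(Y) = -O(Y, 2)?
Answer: 12662/5 ≈ 2532.4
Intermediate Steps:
O(B, h) = B + h + h² (O(B, h) = (B + h) + h² = B + h + h²)
E(Y) = -6 - Y (E(Y) = -(Y + 2 + 2²) = -(Y + 2 + 4) = -(6 + Y) = -6 - Y)
D(V) = 3 - (-6 - V)/V
487*D(5) = 487*(4 + 6/5) = 487*(26/5) = 12662/5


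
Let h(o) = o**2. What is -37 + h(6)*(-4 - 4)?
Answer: -325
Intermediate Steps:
-37 + h(6)*(-4 - 4) = -37 + 6**2*(-4 - 4) = -37 + 36*(-8) = -37 - 288 = -325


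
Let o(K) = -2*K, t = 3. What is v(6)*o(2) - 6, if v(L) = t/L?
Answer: -8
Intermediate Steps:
v(L) = 3/L
v(6)*o(2) - 6 = (3/6)*(-2*2) - 6 = (3*(⅙))*(-4) - 6 = (½)*(-4) - 6 = -2 - 6 = -8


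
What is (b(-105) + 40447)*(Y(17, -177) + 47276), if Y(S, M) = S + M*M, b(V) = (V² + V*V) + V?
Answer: 4905383824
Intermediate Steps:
b(V) = V + 2*V² (b(V) = (V² + V²) + V = 2*V² + V = V + 2*V²)
Y(S, M) = S + M²
(b(-105) + 40447)*(Y(17, -177) + 47276) = (-105*(1 + 2*(-105)) + 40447)*((17 + (-177)²) + 47276) = (-105*(1 - 210) + 40447)*((17 + 31329) + 47276) = (-105*(-209) + 40447)*(31346 + 47276) = (21945 + 40447)*78622 = 62392*78622 = 4905383824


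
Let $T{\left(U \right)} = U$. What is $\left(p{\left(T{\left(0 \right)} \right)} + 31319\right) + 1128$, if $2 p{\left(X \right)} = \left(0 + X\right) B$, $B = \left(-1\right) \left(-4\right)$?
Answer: $32447$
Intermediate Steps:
$B = 4$
$p{\left(X \right)} = 2 X$ ($p{\left(X \right)} = \frac{\left(0 + X\right) 4}{2} = \frac{X 4}{2} = \frac{4 X}{2} = 2 X$)
$\left(p{\left(T{\left(0 \right)} \right)} + 31319\right) + 1128 = \left(2 \cdot 0 + 31319\right) + 1128 = \left(0 + 31319\right) + 1128 = 31319 + 1128 = 32447$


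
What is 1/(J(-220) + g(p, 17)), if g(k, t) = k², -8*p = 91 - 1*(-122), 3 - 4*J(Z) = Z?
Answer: 64/48937 ≈ 0.0013078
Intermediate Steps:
J(Z) = ¾ - Z/4
p = -213/8 (p = -(91 - 1*(-122))/8 = -(91 + 122)/8 = -⅛*213 = -213/8 ≈ -26.625)
1/(J(-220) + g(p, 17)) = 1/((¾ - ¼*(-220)) + (-213/8)²) = 1/((¾ + 55) + 45369/64) = 1/(223/4 + 45369/64) = 1/(48937/64) = 64/48937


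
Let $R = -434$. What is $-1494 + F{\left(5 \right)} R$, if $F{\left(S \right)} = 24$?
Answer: $-11910$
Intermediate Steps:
$-1494 + F{\left(5 \right)} R = -1494 + 24 \left(-434\right) = -1494 - 10416 = -11910$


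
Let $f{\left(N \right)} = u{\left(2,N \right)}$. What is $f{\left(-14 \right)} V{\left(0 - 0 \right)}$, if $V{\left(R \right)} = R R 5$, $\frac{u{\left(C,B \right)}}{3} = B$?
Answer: $0$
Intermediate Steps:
$u{\left(C,B \right)} = 3 B$
$f{\left(N \right)} = 3 N$
$V{\left(R \right)} = 5 R^{2}$ ($V{\left(R \right)} = R^{2} \cdot 5 = 5 R^{2}$)
$f{\left(-14 \right)} V{\left(0 - 0 \right)} = 3 \left(-14\right) 5 \left(0 - 0\right)^{2} = - 42 \cdot 5 \left(0 + 0\right)^{2} = - 42 \cdot 5 \cdot 0^{2} = - 42 \cdot 5 \cdot 0 = \left(-42\right) 0 = 0$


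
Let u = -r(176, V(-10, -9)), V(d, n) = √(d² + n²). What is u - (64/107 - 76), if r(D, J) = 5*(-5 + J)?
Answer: 10743/107 - 5*√181 ≈ 33.134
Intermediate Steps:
r(D, J) = -25 + 5*J
u = 25 - 5*√181 (u = -(-25 + 5*√((-10)² + (-9)²)) = -(-25 + 5*√(100 + 81)) = -(-25 + 5*√181) = 25 - 5*√181 ≈ -42.268)
u - (64/107 - 76) = (25 - 5*√181) - (64/107 - 76) = (25 - 5*√181) - 1*(-8068/107) = (25 - 5*√181) + 8068/107 = 10743/107 - 5*√181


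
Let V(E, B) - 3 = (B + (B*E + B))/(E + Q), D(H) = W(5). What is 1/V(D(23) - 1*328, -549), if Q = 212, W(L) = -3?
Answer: -17/25752 ≈ -0.00066014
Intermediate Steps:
D(H) = -3
V(E, B) = 3 + (2*B + B*E)/(212 + E) (V(E, B) = 3 + (B + (B*E + B))/(E + 212) = 3 + (B + (B + B*E))/(212 + E) = 3 + (2*B + B*E)/(212 + E))
1/V(D(23) - 1*328, -549) = 1/((636 + 2*(-549) + 3*(-3 - 1*328) - 549*(-3 - 1*328))/(212 + (-3 - 1*328))) = 1/((636 - 1098 + 3*(-3 - 328) - 549*(-3 - 328))/(212 + (-3 - 328))) = 1/((636 - 1098 + 3*(-331) - 549*(-331))/(212 - 331)) = 1/((636 - 1098 - 993 + 181719)/(-119)) = 1/(-1/119*180264) = 1/(-25752/17) = -17/25752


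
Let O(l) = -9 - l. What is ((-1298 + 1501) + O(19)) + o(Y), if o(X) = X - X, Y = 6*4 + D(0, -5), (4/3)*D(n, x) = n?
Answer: 175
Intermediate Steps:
D(n, x) = 3*n/4
Y = 24 (Y = 6*4 + (3/4)*0 = 24 + 0 = 24)
o(X) = 0
((-1298 + 1501) + O(19)) + o(Y) = ((-1298 + 1501) + (-9 - 1*19)) + 0 = (203 + (-9 - 19)) + 0 = (203 - 28) + 0 = 175 + 0 = 175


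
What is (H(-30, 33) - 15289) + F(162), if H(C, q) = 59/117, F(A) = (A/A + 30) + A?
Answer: -1766173/117 ≈ -15096.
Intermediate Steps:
F(A) = 31 + A (F(A) = (1 + 30) + A = 31 + A)
H(C, q) = 59/117 (H(C, q) = 59*(1/117) = 59/117)
(H(-30, 33) - 15289) + F(162) = (59/117 - 15289) + (31 + 162) = -1788754/117 + 193 = -1766173/117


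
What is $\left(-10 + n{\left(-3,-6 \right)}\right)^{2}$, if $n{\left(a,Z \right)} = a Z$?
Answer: $64$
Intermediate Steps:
$n{\left(a,Z \right)} = Z a$
$\left(-10 + n{\left(-3,-6 \right)}\right)^{2} = \left(-10 - -18\right)^{2} = \left(-10 + 18\right)^{2} = 8^{2} = 64$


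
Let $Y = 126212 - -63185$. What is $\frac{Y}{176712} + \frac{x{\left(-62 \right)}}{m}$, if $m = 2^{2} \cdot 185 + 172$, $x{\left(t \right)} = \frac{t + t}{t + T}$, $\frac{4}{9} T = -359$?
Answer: $\frac{12521157121}{11680839912} \approx 1.0719$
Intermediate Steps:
$Y = 189397$ ($Y = 126212 + 63185 = 189397$)
$T = - \frac{3231}{4}$ ($T = \frac{9}{4} \left(-359\right) = - \frac{3231}{4} \approx -807.75$)
$x{\left(t \right)} = \frac{2 t}{- \frac{3231}{4} + t}$ ($x{\left(t \right)} = \frac{t + t}{t - \frac{3231}{4}} = \frac{2 t}{- \frac{3231}{4} + t}$)
$m = 912$ ($m = 4 \cdot 185 + 172 = 740 + 172 = 912$)
$\frac{Y}{176712} + \frac{x{\left(-62 \right)}}{m} = \frac{189397}{176712} + \frac{8 \left(-62\right) \frac{1}{-3231 + 4 \left(-62\right)}}{912} = 189397 \cdot \frac{1}{176712} + 8 \left(-62\right) \frac{1}{-3231 - 248} \cdot \frac{1}{912} = \frac{189397}{176712} + 8 \left(-62\right) \frac{1}{-3479} \cdot \frac{1}{912} = \frac{189397}{176712} + 8 \left(-62\right) \left(- \frac{1}{3479}\right) \frac{1}{912} = \frac{189397}{176712} + \frac{496}{3479} \cdot \frac{1}{912} = \frac{189397}{176712} + \frac{31}{198303} = \frac{12521157121}{11680839912}$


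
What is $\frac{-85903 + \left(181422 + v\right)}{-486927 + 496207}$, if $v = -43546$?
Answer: $\frac{51973}{9280} \approx 5.6005$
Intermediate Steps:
$\frac{-85903 + \left(181422 + v\right)}{-486927 + 496207} = \frac{-85903 + \left(181422 - 43546\right)}{-486927 + 496207} = \frac{-85903 + 137876}{9280} = 51973 \cdot \frac{1}{9280} = \frac{51973}{9280}$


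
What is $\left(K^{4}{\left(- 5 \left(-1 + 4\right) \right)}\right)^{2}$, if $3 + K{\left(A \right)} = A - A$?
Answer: $6561$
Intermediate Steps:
$K{\left(A \right)} = -3$ ($K{\left(A \right)} = -3 + \left(A - A\right) = -3 + 0 = -3$)
$\left(K^{4}{\left(- 5 \left(-1 + 4\right) \right)}\right)^{2} = \left(\left(-3\right)^{4}\right)^{2} = 81^{2} = 6561$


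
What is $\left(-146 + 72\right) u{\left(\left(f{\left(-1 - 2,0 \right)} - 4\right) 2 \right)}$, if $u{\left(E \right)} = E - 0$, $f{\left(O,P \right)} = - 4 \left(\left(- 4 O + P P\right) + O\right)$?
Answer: $5920$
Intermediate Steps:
$f{\left(O,P \right)} = - 4 P^{2} + 12 O$ ($f{\left(O,P \right)} = - 4 \left(\left(- 4 O + P^{2}\right) + O\right) = - 4 \left(\left(P^{2} - 4 O\right) + O\right) = - 4 \left(P^{2} - 3 O\right) = - 4 P^{2} + 12 O$)
$u{\left(E \right)} = E$ ($u{\left(E \right)} = E + 0 = E$)
$\left(-146 + 72\right) u{\left(\left(f{\left(-1 - 2,0 \right)} - 4\right) 2 \right)} = \left(-146 + 72\right) \left(\left(- 4 \cdot 0^{2} + 12 \left(-1 - 2\right)\right) - 4\right) 2 = - 74 \left(\left(\left(-4\right) 0 + 12 \left(-1 - 2\right)\right) - 4\right) 2 = - 74 \left(\left(0 + 12 \left(-3\right)\right) - 4\right) 2 = - 74 \left(\left(0 - 36\right) - 4\right) 2 = - 74 \left(-36 - 4\right) 2 = - 74 \left(\left(-40\right) 2\right) = \left(-74\right) \left(-80\right) = 5920$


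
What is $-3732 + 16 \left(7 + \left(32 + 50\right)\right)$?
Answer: $-2308$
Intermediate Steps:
$-3732 + 16 \left(7 + \left(32 + 50\right)\right) = -3732 + 16 \left(7 + 82\right) = -3732 + 16 \cdot 89 = -3732 + 1424 = -2308$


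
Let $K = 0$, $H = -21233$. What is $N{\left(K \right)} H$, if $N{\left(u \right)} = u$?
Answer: $0$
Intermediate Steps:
$N{\left(K \right)} H = 0 \left(-21233\right) = 0$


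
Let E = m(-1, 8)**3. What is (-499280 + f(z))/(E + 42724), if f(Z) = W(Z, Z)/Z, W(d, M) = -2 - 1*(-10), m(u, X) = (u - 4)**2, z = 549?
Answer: -274104712/32033601 ≈ -8.5568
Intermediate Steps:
m(u, X) = (-4 + u)**2
W(d, M) = 8 (W(d, M) = -2 + 10 = 8)
f(Z) = 8/Z
E = 15625 (E = ((-4 - 1)**2)**3 = ((-5)**2)**3 = 25**3 = 15625)
(-499280 + f(z))/(E + 42724) = (-499280 + 8/549)/(15625 + 42724) = (-499280 + 8*(1/549))/58349 = (-499280 + 8/549)*(1/58349) = -274104712/549*1/58349 = -274104712/32033601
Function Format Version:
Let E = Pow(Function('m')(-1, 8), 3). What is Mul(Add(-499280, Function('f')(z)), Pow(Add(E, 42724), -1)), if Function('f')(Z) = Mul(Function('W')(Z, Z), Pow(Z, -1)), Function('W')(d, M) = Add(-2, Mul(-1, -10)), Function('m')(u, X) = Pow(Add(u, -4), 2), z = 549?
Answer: Rational(-274104712, 32033601) ≈ -8.5568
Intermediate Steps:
Function('m')(u, X) = Pow(Add(-4, u), 2)
Function('W')(d, M) = 8 (Function('W')(d, M) = Add(-2, 10) = 8)
Function('f')(Z) = Mul(8, Pow(Z, -1))
E = 15625 (E = Pow(Pow(Add(-4, -1), 2), 3) = Pow(Pow(-5, 2), 3) = Pow(25, 3) = 15625)
Mul(Add(-499280, Function('f')(z)), Pow(Add(E, 42724), -1)) = Mul(Add(-499280, Mul(8, Pow(549, -1))), Pow(Add(15625, 42724), -1)) = Mul(Add(-499280, Mul(8, Rational(1, 549))), Pow(58349, -1)) = Mul(Add(-499280, Rational(8, 549)), Rational(1, 58349)) = Mul(Rational(-274104712, 549), Rational(1, 58349)) = Rational(-274104712, 32033601)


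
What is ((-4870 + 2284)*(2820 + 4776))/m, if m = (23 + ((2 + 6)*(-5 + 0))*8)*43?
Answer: 727528/473 ≈ 1538.1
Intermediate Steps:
m = -12771 (m = (23 + (8*(-5))*8)*43 = (23 - 40*8)*43 = (23 - 320)*43 = -297*43 = -12771)
((-4870 + 2284)*(2820 + 4776))/m = ((-4870 + 2284)*(2820 + 4776))/(-12771) = -2586*7596*(-1/12771) = -19643256*(-1/12771) = 727528/473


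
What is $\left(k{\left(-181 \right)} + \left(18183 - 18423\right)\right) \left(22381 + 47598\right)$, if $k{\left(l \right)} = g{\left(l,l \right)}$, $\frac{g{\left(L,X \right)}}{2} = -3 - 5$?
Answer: $-17914624$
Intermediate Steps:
$g{\left(L,X \right)} = -16$ ($g{\left(L,X \right)} = 2 \left(-3 - 5\right) = 2 \left(-8\right) = -16$)
$k{\left(l \right)} = -16$
$\left(k{\left(-181 \right)} + \left(18183 - 18423\right)\right) \left(22381 + 47598\right) = \left(-16 + \left(18183 - 18423\right)\right) \left(22381 + 47598\right) = \left(-16 - 240\right) 69979 = \left(-256\right) 69979 = -17914624$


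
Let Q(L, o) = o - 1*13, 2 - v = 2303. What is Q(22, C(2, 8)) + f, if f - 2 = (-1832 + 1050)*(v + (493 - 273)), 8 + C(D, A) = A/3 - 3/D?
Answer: 9763945/6 ≈ 1.6273e+6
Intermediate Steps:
C(D, A) = -8 - 3/D + A/3 (C(D, A) = -8 + (A/3 - 3/D) = -8 + (-3/D + A/3) = -8 - 3/D + A/3)
v = -2301 (v = 2 - 1*2303 = 2 - 2303 = -2301)
Q(L, o) = -13 + o (Q(L, o) = o - 13 = -13 + o)
f = 1627344 (f = 2 + (-1832 + 1050)*(-2301 + (493 - 273)) = 2 - 782*(-2301 + 220) = 2 - 782*(-2081) = 2 + 1627342 = 1627344)
Q(22, C(2, 8)) + f = (-13 + (-8 - 3/2 + (⅓)*8)) + 1627344 = (-13 + (-8 - 3*½ + 8/3)) + 1627344 = (-13 + (-8 - 3/2 + 8/3)) + 1627344 = (-13 - 41/6) + 1627344 = -119/6 + 1627344 = 9763945/6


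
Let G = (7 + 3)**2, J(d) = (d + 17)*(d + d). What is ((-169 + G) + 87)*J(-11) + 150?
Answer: -2226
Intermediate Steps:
J(d) = 2*d*(17 + d) (J(d) = (17 + d)*(2*d) = 2*d*(17 + d))
G = 100 (G = 10**2 = 100)
((-169 + G) + 87)*J(-11) + 150 = ((-169 + 100) + 87)*(2*(-11)*(17 - 11)) + 150 = (-69 + 87)*(2*(-11)*6) + 150 = 18*(-132) + 150 = -2376 + 150 = -2226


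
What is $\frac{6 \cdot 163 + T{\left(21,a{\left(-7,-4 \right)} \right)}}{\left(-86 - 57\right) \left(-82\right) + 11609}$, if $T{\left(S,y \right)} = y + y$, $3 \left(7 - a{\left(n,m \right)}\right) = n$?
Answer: $\frac{46}{1077} \approx 0.042711$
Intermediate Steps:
$a{\left(n,m \right)} = 7 - \frac{n}{3}$
$T{\left(S,y \right)} = 2 y$
$\frac{6 \cdot 163 + T{\left(21,a{\left(-7,-4 \right)} \right)}}{\left(-86 - 57\right) \left(-82\right) + 11609} = \frac{6 \cdot 163 + 2 \left(7 - - \frac{7}{3}\right)}{\left(-86 - 57\right) \left(-82\right) + 11609} = \frac{978 + 2 \left(7 + \frac{7}{3}\right)}{\left(-143\right) \left(-82\right) + 11609} = \frac{978 + 2 \cdot \frac{28}{3}}{11726 + 11609} = \frac{978 + \frac{56}{3}}{23335} = \frac{2990}{3} \cdot \frac{1}{23335} = \frac{46}{1077}$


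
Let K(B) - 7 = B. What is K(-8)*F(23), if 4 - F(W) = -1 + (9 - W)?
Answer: -19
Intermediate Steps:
K(B) = 7 + B
F(W) = -4 + W (F(W) = 4 - (-1 + (9 - W)) = 4 - (8 - W) = 4 + (-8 + W) = -4 + W)
K(-8)*F(23) = (7 - 8)*(-4 + 23) = -1*19 = -19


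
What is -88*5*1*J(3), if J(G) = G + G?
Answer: -2640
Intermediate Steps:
J(G) = 2*G
-88*5*1*J(3) = -88*5*1*2*3 = -440*6 = -88*30 = -2640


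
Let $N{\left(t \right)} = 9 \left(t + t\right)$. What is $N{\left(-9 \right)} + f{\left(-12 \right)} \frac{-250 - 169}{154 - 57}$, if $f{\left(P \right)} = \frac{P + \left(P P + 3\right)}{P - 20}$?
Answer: $- \frac{446283}{3104} \approx -143.78$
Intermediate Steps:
$f{\left(P \right)} = \frac{3 + P + P^{2}}{-20 + P}$ ($f{\left(P \right)} = \frac{P + \left(P^{2} + 3\right)}{-20 + P} = \frac{P + \left(3 + P^{2}\right)}{-20 + P} = \frac{3 + P + P^{2}}{-20 + P}$)
$N{\left(t \right)} = 18 t$ ($N{\left(t \right)} = 9 \cdot 2 t = 18 t$)
$N{\left(-9 \right)} + f{\left(-12 \right)} \frac{-250 - 169}{154 - 57} = 18 \left(-9\right) + \frac{3 - 12 + \left(-12\right)^{2}}{-20 - 12} \frac{-250 - 169}{154 - 57} = -162 + \frac{3 - 12 + 144}{-32} \left(- \frac{419}{97}\right) = -162 + \left(- \frac{1}{32}\right) 135 \left(\left(-419\right) \frac{1}{97}\right) = -162 - - \frac{56565}{3104} = -162 + \frac{56565}{3104} = - \frac{446283}{3104}$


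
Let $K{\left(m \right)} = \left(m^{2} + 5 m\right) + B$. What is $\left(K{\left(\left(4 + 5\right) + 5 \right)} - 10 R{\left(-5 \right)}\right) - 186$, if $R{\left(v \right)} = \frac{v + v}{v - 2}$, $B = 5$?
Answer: $\frac{495}{7} \approx 70.714$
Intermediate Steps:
$R{\left(v \right)} = \frac{2 v}{-2 + v}$
$K{\left(m \right)} = 5 + m^{2} + 5 m$ ($K{\left(m \right)} = \left(m^{2} + 5 m\right) + 5 = 5 + m^{2} + 5 m$)
$\left(K{\left(\left(4 + 5\right) + 5 \right)} - 10 R{\left(-5 \right)}\right) - 186 = \left(\left(5 + \left(\left(4 + 5\right) + 5\right)^{2} + 5 \left(\left(4 + 5\right) + 5\right)\right) - 10 \cdot 2 \left(-5\right) \frac{1}{-2 - 5}\right) - 186 = \left(\left(5 + \left(9 + 5\right)^{2} + 5 \left(9 + 5\right)\right) - 10 \cdot 2 \left(-5\right) \frac{1}{-7}\right) - 186 = \left(\left(5 + 14^{2} + 5 \cdot 14\right) - 10 \cdot 2 \left(-5\right) \left(- \frac{1}{7}\right)\right) - 186 = \left(\left(5 + 196 + 70\right) - \frac{100}{7}\right) - 186 = \left(271 - \frac{100}{7}\right) - 186 = \frac{1797}{7} - 186 = \frac{495}{7}$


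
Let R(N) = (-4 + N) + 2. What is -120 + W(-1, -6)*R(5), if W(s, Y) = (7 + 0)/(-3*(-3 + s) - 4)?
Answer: -939/8 ≈ -117.38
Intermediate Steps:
R(N) = -2 + N
W(s, Y) = 7/(5 - 3*s) (W(s, Y) = 7/((9 - 3*s) - 4) = 7/(5 - 3*s))
-120 + W(-1, -6)*R(5) = -120 + (-7/(-5 + 3*(-1)))*(-2 + 5) = -120 - 7/(-5 - 3)*3 = -120 - 7/(-8)*3 = -120 - 7*(-⅛)*3 = -120 + (7/8)*3 = -120 + 21/8 = -939/8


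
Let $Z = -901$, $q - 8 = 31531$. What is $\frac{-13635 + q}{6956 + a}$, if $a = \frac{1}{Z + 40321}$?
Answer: $\frac{705775680}{274205521} \approx 2.5739$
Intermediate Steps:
$q = 31539$ ($q = 8 + 31531 = 31539$)
$a = \frac{1}{39420}$ ($a = \frac{1}{-901 + 40321} = \frac{1}{39420} \approx 2.5368 \cdot 10^{-5}$)
$\frac{-13635 + q}{6956 + a} = \frac{-13635 + 31539}{6956 + \frac{1}{39420}} = \frac{17904}{\frac{274205521}{39420}} = 17904 \cdot \frac{39420}{274205521} = \frac{705775680}{274205521}$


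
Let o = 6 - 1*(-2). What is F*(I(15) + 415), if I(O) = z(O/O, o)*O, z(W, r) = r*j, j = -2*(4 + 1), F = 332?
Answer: -260620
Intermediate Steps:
o = 8 (o = 6 + 2 = 8)
j = -10 (j = -2*5 = -10)
z(W, r) = -10*r (z(W, r) = r*(-10) = -10*r)
I(O) = -80*O (I(O) = (-10*8)*O = -80*O)
F*(I(15) + 415) = 332*(-80*15 + 415) = 332*(-1200 + 415) = 332*(-785) = -260620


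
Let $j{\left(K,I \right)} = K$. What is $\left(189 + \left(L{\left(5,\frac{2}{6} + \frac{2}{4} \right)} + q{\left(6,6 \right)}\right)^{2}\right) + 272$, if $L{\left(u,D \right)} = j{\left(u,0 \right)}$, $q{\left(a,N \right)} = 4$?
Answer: $542$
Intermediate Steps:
$L{\left(u,D \right)} = u$
$\left(189 + \left(L{\left(5,\frac{2}{6} + \frac{2}{4} \right)} + q{\left(6,6 \right)}\right)^{2}\right) + 272 = \left(189 + \left(5 + 4\right)^{2}\right) + 272 = \left(189 + 9^{2}\right) + 272 = \left(189 + 81\right) + 272 = 270 + 272 = 542$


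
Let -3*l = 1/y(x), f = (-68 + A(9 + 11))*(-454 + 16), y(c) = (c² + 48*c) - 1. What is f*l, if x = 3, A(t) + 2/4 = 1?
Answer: -9855/152 ≈ -64.836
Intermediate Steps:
A(t) = ½ (A(t) = -½ + 1 = ½)
y(c) = -1 + c² + 48*c
f = 29565 (f = (-68 + ½)*(-454 + 16) = -135/2*(-438) = 29565)
l = -1/456 (l = -1/(3*(-1 + 3² + 48*3)) = -1/(3*(-1 + 9 + 144)) = -⅓/152 = -⅓*1/152 = -1/456 ≈ -0.0021930)
f*l = 29565*(-1/456) = -9855/152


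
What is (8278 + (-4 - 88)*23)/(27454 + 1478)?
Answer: 1027/4822 ≈ 0.21298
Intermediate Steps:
(8278 + (-4 - 88)*23)/(27454 + 1478) = (8278 - 92*23)/28932 = (8278 - 2116)*(1/28932) = 6162*(1/28932) = 1027/4822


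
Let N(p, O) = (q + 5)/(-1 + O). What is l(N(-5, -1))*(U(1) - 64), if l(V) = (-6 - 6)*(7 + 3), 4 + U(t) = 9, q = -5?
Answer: 7080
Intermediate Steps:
U(t) = 5 (U(t) = -4 + 9 = 5)
N(p, O) = 0 (N(p, O) = (-5 + 5)/(-1 + O) = 0/(-1 + O) = 0)
l(V) = -120 (l(V) = -12*10 = -120)
l(N(-5, -1))*(U(1) - 64) = -120*(5 - 64) = -120*(-59) = 7080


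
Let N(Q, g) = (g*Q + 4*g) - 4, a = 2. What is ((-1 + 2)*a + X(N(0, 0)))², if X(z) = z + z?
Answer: 36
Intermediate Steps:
N(Q, g) = -4 + 4*g + Q*g (N(Q, g) = (Q*g + 4*g) - 4 = (4*g + Q*g) - 4 = -4 + 4*g + Q*g)
X(z) = 2*z
((-1 + 2)*a + X(N(0, 0)))² = ((-1 + 2)*2 + 2*(-4 + 4*0 + 0*0))² = (1*2 + 2*(-4 + 0 + 0))² = (2 + 2*(-4))² = (2 - 8)² = (-6)² = 36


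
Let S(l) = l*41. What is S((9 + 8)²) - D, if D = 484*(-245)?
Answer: 130429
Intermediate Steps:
S(l) = 41*l
D = -118580
S((9 + 8)²) - D = 41*(9 + 8)² - 1*(-118580) = 41*17² + 118580 = 41*289 + 118580 = 11849 + 118580 = 130429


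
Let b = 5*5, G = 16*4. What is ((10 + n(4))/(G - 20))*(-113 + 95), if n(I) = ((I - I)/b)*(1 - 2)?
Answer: -45/11 ≈ -4.0909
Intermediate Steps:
G = 64
b = 25
n(I) = 0 (n(I) = ((I - I)/25)*(1 - 2) = (0*(1/25))*(-1) = 0*(-1) = 0)
((10 + n(4))/(G - 20))*(-113 + 95) = ((10 + 0)/(64 - 20))*(-113 + 95) = (10/44)*(-18) = (10*(1/44))*(-18) = (5/22)*(-18) = -45/11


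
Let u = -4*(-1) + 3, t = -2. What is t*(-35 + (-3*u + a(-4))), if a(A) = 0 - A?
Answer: 104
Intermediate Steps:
u = 7 (u = 4 + 3 = 7)
a(A) = -A
t*(-35 + (-3*u + a(-4))) = -2*(-35 + (-3*7 - 1*(-4))) = -2*(-35 + (-21 + 4)) = -2*(-35 - 17) = -2*(-52) = 104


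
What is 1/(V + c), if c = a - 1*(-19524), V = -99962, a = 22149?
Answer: -1/58289 ≈ -1.7156e-5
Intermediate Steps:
c = 41673 (c = 22149 - 1*(-19524) = 22149 + 19524 = 41673)
1/(V + c) = 1/(-99962 + 41673) = 1/(-58289) = -1/58289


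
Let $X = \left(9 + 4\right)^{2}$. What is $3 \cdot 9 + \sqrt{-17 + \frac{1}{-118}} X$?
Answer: $27 + \frac{507 i \sqrt{26314}}{118} \approx 27.0 + 696.98 i$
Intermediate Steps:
$X = 169$ ($X = 13^{2} = 169$)
$3 \cdot 9 + \sqrt{-17 + \frac{1}{-118}} X = 3 \cdot 9 + \sqrt{-17 + \frac{1}{-118}} \cdot 169 = 27 + \sqrt{-17 - \frac{1}{118}} \cdot 169 = 27 + \sqrt{- \frac{2007}{118}} \cdot 169 = 27 + \frac{3 i \sqrt{26314}}{118} \cdot 169 = 27 + \frac{507 i \sqrt{26314}}{118}$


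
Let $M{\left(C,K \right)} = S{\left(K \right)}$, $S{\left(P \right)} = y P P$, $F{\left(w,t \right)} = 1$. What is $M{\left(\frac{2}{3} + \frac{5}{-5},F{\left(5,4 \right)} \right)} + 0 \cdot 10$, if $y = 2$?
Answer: $2$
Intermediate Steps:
$S{\left(P \right)} = 2 P^{2}$ ($S{\left(P \right)} = 2 P P = 2 P^{2}$)
$M{\left(C,K \right)} = 2 K^{2}$
$M{\left(\frac{2}{3} + \frac{5}{-5},F{\left(5,4 \right)} \right)} + 0 \cdot 10 = 2 \cdot 1^{2} + 0 \cdot 10 = 2 \cdot 1 + 0 = 2 + 0 = 2$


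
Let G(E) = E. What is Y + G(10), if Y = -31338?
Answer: -31328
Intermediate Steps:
Y + G(10) = -31338 + 10 = -31328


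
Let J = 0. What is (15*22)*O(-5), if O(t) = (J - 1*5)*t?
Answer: 8250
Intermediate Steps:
O(t) = -5*t (O(t) = (0 - 1*5)*t = (0 - 5)*t = -5*t)
(15*22)*O(-5) = (15*22)*(-5*(-5)) = 330*25 = 8250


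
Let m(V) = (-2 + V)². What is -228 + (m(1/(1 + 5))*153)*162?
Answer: 166161/2 ≈ 83081.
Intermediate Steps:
-228 + (m(1/(1 + 5))*153)*162 = -228 + ((-2 + 1/(1 + 5))²*153)*162 = -228 + ((-2 + 1/6)²*153)*162 = -228 + ((-2 + ⅙)²*153)*162 = -228 + ((-11/6)²*153)*162 = -228 + ((121/36)*153)*162 = -228 + (2057/4)*162 = -228 + 166617/2 = 166161/2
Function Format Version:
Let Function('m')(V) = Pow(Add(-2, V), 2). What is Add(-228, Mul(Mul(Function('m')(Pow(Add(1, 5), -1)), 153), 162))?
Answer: Rational(166161, 2) ≈ 83081.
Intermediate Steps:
Add(-228, Mul(Mul(Function('m')(Pow(Add(1, 5), -1)), 153), 162)) = Add(-228, Mul(Mul(Pow(Add(-2, Pow(Add(1, 5), -1)), 2), 153), 162)) = Add(-228, Mul(Mul(Pow(Add(-2, Pow(6, -1)), 2), 153), 162)) = Add(-228, Mul(Mul(Pow(Add(-2, Rational(1, 6)), 2), 153), 162)) = Add(-228, Mul(Mul(Pow(Rational(-11, 6), 2), 153), 162)) = Add(-228, Mul(Mul(Rational(121, 36), 153), 162)) = Add(-228, Mul(Rational(2057, 4), 162)) = Add(-228, Rational(166617, 2)) = Rational(166161, 2)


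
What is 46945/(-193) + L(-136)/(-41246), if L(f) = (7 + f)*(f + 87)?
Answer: -1937513423/7960478 ≈ -243.39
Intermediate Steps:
L(f) = (7 + f)*(87 + f)
46945/(-193) + L(-136)/(-41246) = 46945/(-193) + (609 + (-136)² + 94*(-136))/(-41246) = 46945*(-1/193) + (609 + 18496 - 12784)*(-1/41246) = -46945/193 + 6321*(-1/41246) = -46945/193 - 6321/41246 = -1937513423/7960478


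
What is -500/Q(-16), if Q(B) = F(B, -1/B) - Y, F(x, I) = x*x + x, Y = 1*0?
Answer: -25/12 ≈ -2.0833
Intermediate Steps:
Y = 0
F(x, I) = x + x**2 (F(x, I) = x**2 + x = x + x**2)
Q(B) = B*(1 + B) (Q(B) = B*(1 + B) - 1*0 = B*(1 + B) + 0 = B*(1 + B))
-500/Q(-16) = -500*(-1/(16*(1 - 16))) = -500/((-16*(-15))) = -500/240 = -500*1/240 = -25/12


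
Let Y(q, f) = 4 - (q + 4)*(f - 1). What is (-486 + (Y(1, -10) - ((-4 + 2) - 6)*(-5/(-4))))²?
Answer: 173889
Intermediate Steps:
Y(q, f) = 4 - (-1 + f)*(4 + q) (Y(q, f) = 4 - (4 + q)*(-1 + f) = 4 - (-1 + f)*(4 + q))
(-486 + (Y(1, -10) - ((-4 + 2) - 6)*(-5/(-4))))² = (-486 + ((8 + 1 - 4*(-10) - 1*(-10)*1) - ((-4 + 2) - 6)*(-5/(-4))))² = (-486 + ((8 + 1 + 40 + 10) - (-2 - 6)*(-5*(-¼))))² = (-486 + (59 - (-8)*5/4))² = (-486 + (59 - 1*(-10)))² = (-486 + (59 + 10))² = (-486 + 69)² = (-417)² = 173889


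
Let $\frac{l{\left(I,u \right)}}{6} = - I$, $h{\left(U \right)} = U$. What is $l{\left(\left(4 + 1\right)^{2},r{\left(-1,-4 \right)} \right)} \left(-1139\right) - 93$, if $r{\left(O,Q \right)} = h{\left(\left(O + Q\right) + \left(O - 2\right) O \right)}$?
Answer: $170757$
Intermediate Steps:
$r{\left(O,Q \right)} = O + Q + O \left(-2 + O\right)$ ($r{\left(O,Q \right)} = \left(O + Q\right) + \left(O - 2\right) O = \left(O + Q\right) + \left(-2 + O\right) O = \left(O + Q\right) + O \left(-2 + O\right) = O + Q + O \left(-2 + O\right)$)
$l{\left(I,u \right)} = - 6 I$ ($l{\left(I,u \right)} = 6 \left(- I\right) = - 6 I$)
$l{\left(\left(4 + 1\right)^{2},r{\left(-1,-4 \right)} \right)} \left(-1139\right) - 93 = - 6 \left(4 + 1\right)^{2} \left(-1139\right) - 93 = - 6 \cdot 5^{2} \left(-1139\right) - 93 = \left(-6\right) 25 \left(-1139\right) - 93 = \left(-150\right) \left(-1139\right) - 93 = 170850 - 93 = 170757$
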